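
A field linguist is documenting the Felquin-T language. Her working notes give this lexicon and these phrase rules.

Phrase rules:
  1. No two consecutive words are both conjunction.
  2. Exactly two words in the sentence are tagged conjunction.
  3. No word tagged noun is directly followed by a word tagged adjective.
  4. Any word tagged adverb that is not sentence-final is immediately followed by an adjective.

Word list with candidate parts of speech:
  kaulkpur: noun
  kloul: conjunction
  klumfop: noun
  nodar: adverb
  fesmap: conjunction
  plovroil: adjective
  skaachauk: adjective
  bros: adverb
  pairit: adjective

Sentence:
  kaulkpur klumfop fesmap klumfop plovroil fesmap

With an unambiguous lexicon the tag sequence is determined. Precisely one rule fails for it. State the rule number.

3

Fixed tagging: noun noun conjunction noun adjective conjunction.
Rule check: R1 pass, R2 pass, R3 fail, R4 pass.
Only rule 3 fails.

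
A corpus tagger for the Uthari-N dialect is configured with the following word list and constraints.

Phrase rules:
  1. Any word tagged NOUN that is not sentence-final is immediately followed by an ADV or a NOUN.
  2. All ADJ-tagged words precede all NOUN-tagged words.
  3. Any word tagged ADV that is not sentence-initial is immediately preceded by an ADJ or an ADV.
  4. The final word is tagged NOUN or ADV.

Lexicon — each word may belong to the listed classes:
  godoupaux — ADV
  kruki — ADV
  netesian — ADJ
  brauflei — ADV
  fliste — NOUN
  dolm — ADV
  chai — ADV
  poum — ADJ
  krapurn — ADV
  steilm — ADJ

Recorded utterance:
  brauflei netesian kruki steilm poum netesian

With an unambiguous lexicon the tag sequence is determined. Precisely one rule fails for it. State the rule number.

Fixed tagging: ADV ADJ ADV ADJ ADJ ADJ.
Rule check: R1 ✓, R2 ✓, R3 ✓, R4 ✗.
Only rule 4 fails.

4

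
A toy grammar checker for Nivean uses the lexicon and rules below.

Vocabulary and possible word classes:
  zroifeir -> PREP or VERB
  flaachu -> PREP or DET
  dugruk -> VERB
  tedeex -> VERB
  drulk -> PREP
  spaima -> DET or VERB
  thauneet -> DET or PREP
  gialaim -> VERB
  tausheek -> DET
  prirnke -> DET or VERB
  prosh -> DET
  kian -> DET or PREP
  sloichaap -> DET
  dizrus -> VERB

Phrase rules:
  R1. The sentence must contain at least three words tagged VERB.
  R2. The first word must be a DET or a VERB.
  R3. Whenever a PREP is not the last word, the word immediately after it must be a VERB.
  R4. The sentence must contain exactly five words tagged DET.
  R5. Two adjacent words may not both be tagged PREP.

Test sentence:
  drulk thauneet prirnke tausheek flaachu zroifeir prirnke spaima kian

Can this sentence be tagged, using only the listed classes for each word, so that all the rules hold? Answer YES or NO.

NO

Candidates per position — 1:drulk {PREP}; 2:thauneet {DET,PREP}; 3:prirnke {DET,VERB}; 4:tausheek {DET}; 5:flaachu {PREP,DET}; 6:zroifeir {PREP,VERB}; 7:prirnke {DET,VERB}; 8:spaima {DET,VERB}; 9:kian {DET,PREP}.
Rule 2 cannot be satisfied by any choice of tags from the lexicon.
So there is no consistent tagging.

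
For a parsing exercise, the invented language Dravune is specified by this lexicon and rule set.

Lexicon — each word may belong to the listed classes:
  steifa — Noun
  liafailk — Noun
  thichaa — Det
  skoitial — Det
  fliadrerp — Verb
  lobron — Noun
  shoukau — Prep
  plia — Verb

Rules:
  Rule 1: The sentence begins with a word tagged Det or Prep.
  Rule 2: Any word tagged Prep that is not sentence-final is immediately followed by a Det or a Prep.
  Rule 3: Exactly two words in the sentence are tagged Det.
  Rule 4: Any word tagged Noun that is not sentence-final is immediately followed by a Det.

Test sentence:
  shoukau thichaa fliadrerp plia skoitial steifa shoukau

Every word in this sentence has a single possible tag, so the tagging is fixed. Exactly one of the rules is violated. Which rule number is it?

4

Fixed tagging: Prep Det Verb Verb Det Noun Prep.
Applying the rules: R1 holds, R2 holds, R3 holds, R4 violated.
Only rule 4 fails.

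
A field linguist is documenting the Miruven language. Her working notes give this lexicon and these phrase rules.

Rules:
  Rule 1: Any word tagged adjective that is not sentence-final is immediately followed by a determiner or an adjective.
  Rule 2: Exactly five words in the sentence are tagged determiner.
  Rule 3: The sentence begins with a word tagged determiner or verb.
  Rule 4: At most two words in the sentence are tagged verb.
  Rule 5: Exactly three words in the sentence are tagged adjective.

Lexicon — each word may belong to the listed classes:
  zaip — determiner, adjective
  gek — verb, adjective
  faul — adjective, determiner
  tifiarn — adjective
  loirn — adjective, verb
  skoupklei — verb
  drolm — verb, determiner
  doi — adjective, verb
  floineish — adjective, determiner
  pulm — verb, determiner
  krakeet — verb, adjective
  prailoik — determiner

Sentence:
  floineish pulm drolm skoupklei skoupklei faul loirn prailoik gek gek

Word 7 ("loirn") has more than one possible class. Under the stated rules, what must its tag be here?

adjective

Candidates per position — 1:floineish {adjective,determiner}; 2:pulm {verb,determiner}; 3:drolm {verb,determiner}; 4:skoupklei {verb}; 5:skoupklei {verb}; 6:faul {adjective,determiner}; 7:loirn {adjective,verb}; 8:prailoik {determiner}; 9:gek {verb,adjective}; 10:gek {verb,adjective}.
Position 1: adjective is ruled out by rule 2; that leaves determiner.
Position 2: verb is ruled out by rule 2; that leaves determiner.
Position 3: verb is ruled out by rule 2; that leaves determiner.
Position 6: adjective is ruled out by rule 2; that leaves determiner.
Position 7: verb is ruled out by rule 4; that leaves adjective.
Position 9: verb is ruled out by rule 4; that leaves adjective.
Position 10: verb is ruled out by rule 1; that leaves adjective.
The only consistent sequence is: determiner determiner determiner verb verb determiner adjective determiner adjective adjective.
Check: rule 1 holds; rule 2 holds; rule 3 holds; rule 4 holds; rule 5 holds.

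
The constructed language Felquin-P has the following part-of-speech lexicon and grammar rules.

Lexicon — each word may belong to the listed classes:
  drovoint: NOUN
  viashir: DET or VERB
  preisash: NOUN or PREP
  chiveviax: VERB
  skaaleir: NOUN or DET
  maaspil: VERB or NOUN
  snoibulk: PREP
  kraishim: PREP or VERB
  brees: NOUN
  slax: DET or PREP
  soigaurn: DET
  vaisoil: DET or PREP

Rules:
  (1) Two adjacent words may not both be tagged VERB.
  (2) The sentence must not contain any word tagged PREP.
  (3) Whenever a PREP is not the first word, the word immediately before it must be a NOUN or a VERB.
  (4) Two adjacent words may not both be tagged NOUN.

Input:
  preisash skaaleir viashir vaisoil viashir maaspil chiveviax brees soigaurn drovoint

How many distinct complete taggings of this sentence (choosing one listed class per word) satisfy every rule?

4

Candidates per position — 1:preisash {NOUN,PREP}; 2:skaaleir {NOUN,DET}; 3:viashir {DET,VERB}; 4:vaisoil {DET,PREP}; 5:viashir {DET,VERB}; 6:maaspil {VERB,NOUN}; 7:chiveviax {VERB}; 8:brees {NOUN}; 9:soigaurn {DET}; 10:drovoint {NOUN}.
There are 64 candidate sequences in total.
The sequences that satisfy every rule: NOUN DET DET DET DET NOUN VERB NOUN DET NOUN; NOUN DET DET DET VERB NOUN VERB NOUN DET NOUN; NOUN DET VERB DET DET NOUN VERB NOUN DET NOUN; NOUN DET VERB DET VERB NOUN VERB NOUN DET NOUN.
Count = 4.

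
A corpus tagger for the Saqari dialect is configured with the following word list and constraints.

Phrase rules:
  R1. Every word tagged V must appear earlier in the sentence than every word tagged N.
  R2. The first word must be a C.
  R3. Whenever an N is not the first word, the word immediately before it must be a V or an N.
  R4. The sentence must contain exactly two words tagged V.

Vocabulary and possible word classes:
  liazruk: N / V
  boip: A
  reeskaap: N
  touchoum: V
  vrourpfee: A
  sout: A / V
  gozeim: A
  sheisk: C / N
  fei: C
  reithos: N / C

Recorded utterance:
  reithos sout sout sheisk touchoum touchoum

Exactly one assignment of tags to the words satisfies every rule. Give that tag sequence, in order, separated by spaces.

C A A C V V

Candidates per position — 1:reithos {N,C}; 2:sout {A,V}; 3:sout {A,V}; 4:sheisk {C,N}; 5:touchoum {V}; 6:touchoum {V}.
If word 1 were N, no tagging could satisfy rule 1; so word 1 is C.
If word 2 were V, no tagging could satisfy rule 4; so word 2 is A.
If word 3 were V, no tagging could satisfy rule 4; so word 3 is A.
If word 4 were N, no tagging could satisfy rule 1; so word 4 is C.
The only consistent sequence is: C A A C V V.
Check: rule 1 ✓; rule 2 ✓; rule 3 ✓; rule 4 ✓.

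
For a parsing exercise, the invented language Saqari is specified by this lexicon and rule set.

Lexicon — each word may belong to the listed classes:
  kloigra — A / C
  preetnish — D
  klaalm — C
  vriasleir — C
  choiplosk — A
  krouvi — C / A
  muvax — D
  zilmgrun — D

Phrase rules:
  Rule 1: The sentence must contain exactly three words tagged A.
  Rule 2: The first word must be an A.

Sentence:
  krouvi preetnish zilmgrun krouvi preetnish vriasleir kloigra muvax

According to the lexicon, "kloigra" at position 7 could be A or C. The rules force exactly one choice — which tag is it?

Candidates per position — 1:krouvi {C,A}; 2:preetnish {D}; 3:zilmgrun {D}; 4:krouvi {C,A}; 5:preetnish {D}; 6:vriasleir {C}; 7:kloigra {A,C}; 8:muvax {D}.
Word 1 cannot be C — rule 1 would then fail for every completion. It is A.
Word 4 cannot be C — rule 1 would then fail for every completion. It is A.
Word 7 cannot be C — rule 1 would then fail for every completion. It is A.
The unique satisfying tagging is: A D D A D C A D.
Check: rule 1 ✓; rule 2 ✓.

A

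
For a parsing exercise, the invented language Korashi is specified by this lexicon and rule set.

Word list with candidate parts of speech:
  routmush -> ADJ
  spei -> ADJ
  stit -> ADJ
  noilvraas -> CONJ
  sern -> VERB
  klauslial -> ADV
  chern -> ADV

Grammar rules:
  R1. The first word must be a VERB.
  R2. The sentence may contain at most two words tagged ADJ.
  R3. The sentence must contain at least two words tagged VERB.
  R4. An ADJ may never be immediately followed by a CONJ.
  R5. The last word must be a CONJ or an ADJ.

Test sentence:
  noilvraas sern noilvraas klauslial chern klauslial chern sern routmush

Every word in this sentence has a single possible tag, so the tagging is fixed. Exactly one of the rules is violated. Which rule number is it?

Fixed tagging: CONJ VERB CONJ ADV ADV ADV ADV VERB ADJ.
Rule check: R1 ✗, R2 ✓, R3 ✓, R4 ✓, R5 ✓.
Only rule 1 fails.

1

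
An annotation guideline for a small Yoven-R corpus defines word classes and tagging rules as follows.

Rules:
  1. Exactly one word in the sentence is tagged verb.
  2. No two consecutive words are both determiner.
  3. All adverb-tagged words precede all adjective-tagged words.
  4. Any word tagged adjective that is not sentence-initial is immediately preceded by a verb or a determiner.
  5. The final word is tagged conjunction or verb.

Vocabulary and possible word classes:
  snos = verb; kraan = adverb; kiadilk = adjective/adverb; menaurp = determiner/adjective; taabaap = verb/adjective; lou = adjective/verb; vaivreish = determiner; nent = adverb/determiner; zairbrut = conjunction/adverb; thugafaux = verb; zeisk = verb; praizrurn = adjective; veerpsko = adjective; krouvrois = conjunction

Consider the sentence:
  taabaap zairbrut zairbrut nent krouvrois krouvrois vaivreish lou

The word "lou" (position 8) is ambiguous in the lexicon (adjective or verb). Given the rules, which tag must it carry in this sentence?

verb

Candidates per position — 1:taabaap {verb,adjective}; 2:zairbrut {conjunction,adverb}; 3:zairbrut {conjunction,adverb}; 4:nent {adverb,determiner}; 5:krouvrois {conjunction}; 6:krouvrois {conjunction}; 7:vaivreish {determiner}; 8:lou {adjective,verb}.
Position 8: adjective is ruled out by rule 5; that leaves verb.
Position 1: verb is ruled out by rule 1; that leaves adjective.
Position 2: adverb is ruled out by rule 3; that leaves conjunction.
Position 3: adverb is ruled out by rule 3; that leaves conjunction.
Position 4: adverb is ruled out by rule 3; that leaves determiner.
So the tagging must be: adjective conjunction conjunction determiner conjunction conjunction determiner verb.
Rule-by-rule: rule 1 holds; rule 2 holds; rule 3 holds; rule 4 holds; rule 5 holds.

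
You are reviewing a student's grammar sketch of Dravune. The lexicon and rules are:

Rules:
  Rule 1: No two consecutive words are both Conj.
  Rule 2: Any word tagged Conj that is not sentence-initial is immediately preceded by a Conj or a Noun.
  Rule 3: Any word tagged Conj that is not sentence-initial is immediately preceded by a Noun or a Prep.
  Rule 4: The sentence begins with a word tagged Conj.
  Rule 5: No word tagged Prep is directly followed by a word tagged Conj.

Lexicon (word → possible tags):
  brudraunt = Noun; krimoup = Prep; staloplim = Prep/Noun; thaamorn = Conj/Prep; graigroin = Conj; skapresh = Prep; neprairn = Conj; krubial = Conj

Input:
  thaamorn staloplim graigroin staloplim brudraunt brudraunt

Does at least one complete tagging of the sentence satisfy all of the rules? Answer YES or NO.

YES

Candidates per position — 1:thaamorn {Conj,Prep}; 2:staloplim {Prep,Noun}; 3:graigroin {Conj}; 4:staloplim {Prep,Noun}; 5:brudraunt {Noun}; 6:brudraunt {Noun}.
One satisfying assignment: Conj Noun Conj Noun Noun Noun.
Checking: rule 1 holds; rule 2 holds; rule 3 holds; rule 4 holds; rule 5 holds.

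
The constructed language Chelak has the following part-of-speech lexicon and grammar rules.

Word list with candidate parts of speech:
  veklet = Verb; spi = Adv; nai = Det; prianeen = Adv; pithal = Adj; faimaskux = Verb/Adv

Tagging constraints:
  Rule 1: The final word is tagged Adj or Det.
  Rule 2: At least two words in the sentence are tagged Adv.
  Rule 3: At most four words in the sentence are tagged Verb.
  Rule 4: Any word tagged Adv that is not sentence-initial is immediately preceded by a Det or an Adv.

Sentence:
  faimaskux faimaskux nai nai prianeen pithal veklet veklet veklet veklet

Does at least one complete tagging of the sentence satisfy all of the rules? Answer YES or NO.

NO

Candidates per position — 1:faimaskux {Verb,Adv}; 2:faimaskux {Verb,Adv}; 3:nai {Det}; 4:nai {Det}; 5:prianeen {Adv}; 6:pithal {Adj}; 7:veklet {Verb}; 8:veklet {Verb}; 9:veklet {Verb}; 10:veklet {Verb}.
Rule 1 cannot be satisfied by any choice of tags from the lexicon.
So there is no consistent tagging.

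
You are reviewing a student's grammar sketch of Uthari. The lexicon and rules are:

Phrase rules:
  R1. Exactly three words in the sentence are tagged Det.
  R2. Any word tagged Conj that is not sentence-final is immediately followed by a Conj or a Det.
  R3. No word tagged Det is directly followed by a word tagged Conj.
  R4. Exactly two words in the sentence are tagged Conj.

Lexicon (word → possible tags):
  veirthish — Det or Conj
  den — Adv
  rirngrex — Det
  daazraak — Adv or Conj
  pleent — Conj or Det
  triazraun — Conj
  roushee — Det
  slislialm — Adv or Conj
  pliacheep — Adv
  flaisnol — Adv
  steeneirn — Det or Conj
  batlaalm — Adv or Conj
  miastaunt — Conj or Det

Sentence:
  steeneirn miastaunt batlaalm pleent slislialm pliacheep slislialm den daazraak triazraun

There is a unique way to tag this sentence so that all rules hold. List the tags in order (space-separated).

Candidates per position — 1:steeneirn {Det,Conj}; 2:miastaunt {Conj,Det}; 3:batlaalm {Adv,Conj}; 4:pleent {Conj,Det}; 5:slislialm {Adv,Conj}; 6:pliacheep {Adv}; 7:slislialm {Adv,Conj}; 8:den {Adv}; 9:daazraak {Adv,Conj}; 10:triazraun {Conj}.
At position 1, choosing Conj makes rule 1 impossible to satisfy; hence Det.
At position 2, choosing Conj makes rule 1 impossible to satisfy; hence Det.
At position 3, choosing Conj makes rule 3 impossible to satisfy; hence Adv.
At position 4, choosing Conj makes rule 1 impossible to satisfy; hence Det.
At position 5, choosing Conj makes rule 2 impossible to satisfy; hence Adv.
At position 7, choosing Conj makes rule 2 impossible to satisfy; hence Adv.
At position 9, choosing Adv makes rule 4 impossible to satisfy; hence Conj.
So the tagging must be: Det Det Adv Det Adv Adv Adv Adv Conj Conj.
Checking: rule 1 holds; rule 2 holds; rule 3 holds; rule 4 holds.

Det Det Adv Det Adv Adv Adv Adv Conj Conj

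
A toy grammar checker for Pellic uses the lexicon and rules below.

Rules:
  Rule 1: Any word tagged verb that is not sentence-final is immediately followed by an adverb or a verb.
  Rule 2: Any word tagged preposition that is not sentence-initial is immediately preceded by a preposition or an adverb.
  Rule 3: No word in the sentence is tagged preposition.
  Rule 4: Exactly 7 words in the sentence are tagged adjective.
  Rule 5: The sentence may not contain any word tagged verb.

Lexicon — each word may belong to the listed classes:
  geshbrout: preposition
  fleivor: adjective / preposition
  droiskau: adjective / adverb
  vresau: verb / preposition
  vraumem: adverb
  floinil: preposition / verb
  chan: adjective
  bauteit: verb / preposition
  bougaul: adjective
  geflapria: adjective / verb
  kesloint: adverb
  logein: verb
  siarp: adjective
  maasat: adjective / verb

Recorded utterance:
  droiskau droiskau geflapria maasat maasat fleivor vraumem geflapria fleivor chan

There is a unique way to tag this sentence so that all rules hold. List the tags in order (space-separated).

Candidates per position — 1:droiskau {adjective,adverb}; 2:droiskau {adjective,adverb}; 3:geflapria {adjective,verb}; 4:maasat {adjective,verb}; 5:maasat {adjective,verb}; 6:fleivor {adjective,preposition}; 7:vraumem {adverb}; 8:geflapria {adjective,verb}; 9:fleivor {adjective,preposition}; 10:chan {adjective}.
Position 3: verb is ruled out by rule 1; that leaves adjective.
Position 4: verb is ruled out by rule 1; that leaves adjective.
Position 5: verb is ruled out by rule 1; that leaves adjective.
Position 6: preposition is ruled out by rule 2; that leaves adjective.
Position 8: verb is ruled out by rule 1; that leaves adjective.
Position 9: preposition is ruled out by rule 2; that leaves adjective.
Position 1: adjective is ruled out by rule 4; that leaves adverb.
Position 2: adjective is ruled out by rule 4; that leaves adverb.
The unique satisfying tagging is: adverb adverb adjective adjective adjective adjective adverb adjective adjective adjective.
Checking: rule 1 ✓; rule 2 ✓; rule 3 ✓; rule 4 ✓; rule 5 ✓.

adverb adverb adjective adjective adjective adjective adverb adjective adjective adjective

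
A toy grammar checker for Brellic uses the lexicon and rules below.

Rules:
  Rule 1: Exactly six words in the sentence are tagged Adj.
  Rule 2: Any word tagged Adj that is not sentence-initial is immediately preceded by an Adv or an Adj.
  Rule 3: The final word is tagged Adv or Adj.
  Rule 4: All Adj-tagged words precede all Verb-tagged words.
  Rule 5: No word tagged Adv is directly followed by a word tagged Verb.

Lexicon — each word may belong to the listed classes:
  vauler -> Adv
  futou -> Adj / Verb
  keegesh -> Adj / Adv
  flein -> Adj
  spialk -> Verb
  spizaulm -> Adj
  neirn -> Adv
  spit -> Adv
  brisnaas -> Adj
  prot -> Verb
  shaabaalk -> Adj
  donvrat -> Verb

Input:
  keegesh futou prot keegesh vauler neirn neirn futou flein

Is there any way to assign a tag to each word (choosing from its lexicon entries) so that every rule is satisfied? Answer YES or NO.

Candidates per position — 1:keegesh {Adj,Adv}; 2:futou {Adj,Verb}; 3:prot {Verb}; 4:keegesh {Adj,Adv}; 5:vauler {Adv}; 6:neirn {Adv}; 7:neirn {Adv}; 8:futou {Adj,Verb}; 9:flein {Adj}.
Rule 1 cannot be satisfied by any choice of tags from the lexicon.
So there is no consistent tagging.

NO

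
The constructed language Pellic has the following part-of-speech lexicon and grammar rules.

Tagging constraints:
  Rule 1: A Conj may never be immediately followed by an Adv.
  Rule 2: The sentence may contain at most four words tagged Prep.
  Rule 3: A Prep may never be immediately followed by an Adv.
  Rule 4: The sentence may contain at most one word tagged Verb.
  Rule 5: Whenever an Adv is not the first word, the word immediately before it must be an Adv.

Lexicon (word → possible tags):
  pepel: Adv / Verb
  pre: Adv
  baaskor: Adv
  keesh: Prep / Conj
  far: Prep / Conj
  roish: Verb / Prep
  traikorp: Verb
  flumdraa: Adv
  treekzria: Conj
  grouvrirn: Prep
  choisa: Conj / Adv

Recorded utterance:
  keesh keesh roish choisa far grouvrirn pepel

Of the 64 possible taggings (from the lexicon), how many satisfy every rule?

7

Candidates per position — 1:keesh {Prep,Conj}; 2:keesh {Prep,Conj}; 3:roish {Verb,Prep}; 4:choisa {Conj,Adv}; 5:far {Prep,Conj}; 6:grouvrirn {Prep}; 7:pepel {Adv,Verb}.
There are 64 candidate sequences in total.
Checking each against the rules leaves 7 sequences.
Count = 7.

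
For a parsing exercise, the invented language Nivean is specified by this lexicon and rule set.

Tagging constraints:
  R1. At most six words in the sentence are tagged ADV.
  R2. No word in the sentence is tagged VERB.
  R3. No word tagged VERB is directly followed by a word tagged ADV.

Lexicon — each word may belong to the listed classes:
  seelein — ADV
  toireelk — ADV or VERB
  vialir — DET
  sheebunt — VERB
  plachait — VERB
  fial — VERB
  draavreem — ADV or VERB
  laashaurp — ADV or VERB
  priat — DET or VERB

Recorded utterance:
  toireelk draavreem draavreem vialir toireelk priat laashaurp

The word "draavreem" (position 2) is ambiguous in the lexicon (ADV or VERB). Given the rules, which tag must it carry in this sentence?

ADV

Candidates per position — 1:toireelk {ADV,VERB}; 2:draavreem {ADV,VERB}; 3:draavreem {ADV,VERB}; 4:vialir {DET}; 5:toireelk {ADV,VERB}; 6:priat {DET,VERB}; 7:laashaurp {ADV,VERB}.
Position 1: tagging it VERB would leave rule 2 unsatisfiable, so it must be ADV.
Position 2: tagging it VERB would leave rule 2 unsatisfiable, so it must be ADV.
Position 3: tagging it VERB would leave rule 2 unsatisfiable, so it must be ADV.
Position 5: tagging it VERB would leave rule 2 unsatisfiable, so it must be ADV.
Position 6: tagging it VERB would leave rule 2 unsatisfiable, so it must be DET.
Position 7: tagging it VERB would leave rule 2 unsatisfiable, so it must be ADV.
The only consistent sequence is: ADV ADV ADV DET ADV DET ADV.
Check: rule 1 satisfied; rule 2 satisfied; rule 3 satisfied.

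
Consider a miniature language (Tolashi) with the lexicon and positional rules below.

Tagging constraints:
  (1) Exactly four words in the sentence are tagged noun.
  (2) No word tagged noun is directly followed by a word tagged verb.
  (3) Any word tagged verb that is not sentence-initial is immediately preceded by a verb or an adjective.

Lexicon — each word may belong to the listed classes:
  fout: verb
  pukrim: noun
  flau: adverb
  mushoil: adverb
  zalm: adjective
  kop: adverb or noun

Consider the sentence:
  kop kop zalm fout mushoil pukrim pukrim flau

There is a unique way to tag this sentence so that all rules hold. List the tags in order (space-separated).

Candidates per position — 1:kop {adverb,noun}; 2:kop {adverb,noun}; 3:zalm {adjective}; 4:fout {verb}; 5:mushoil {adverb}; 6:pukrim {noun}; 7:pukrim {noun}; 8:flau {adverb}.
Position 1: adverb is ruled out by rule 1; that leaves noun.
Position 2: adverb is ruled out by rule 1; that leaves noun.
That leaves exactly one tagging: noun noun adjective verb adverb noun noun adverb.
Check: rule 1 holds; rule 2 holds; rule 3 holds.

noun noun adjective verb adverb noun noun adverb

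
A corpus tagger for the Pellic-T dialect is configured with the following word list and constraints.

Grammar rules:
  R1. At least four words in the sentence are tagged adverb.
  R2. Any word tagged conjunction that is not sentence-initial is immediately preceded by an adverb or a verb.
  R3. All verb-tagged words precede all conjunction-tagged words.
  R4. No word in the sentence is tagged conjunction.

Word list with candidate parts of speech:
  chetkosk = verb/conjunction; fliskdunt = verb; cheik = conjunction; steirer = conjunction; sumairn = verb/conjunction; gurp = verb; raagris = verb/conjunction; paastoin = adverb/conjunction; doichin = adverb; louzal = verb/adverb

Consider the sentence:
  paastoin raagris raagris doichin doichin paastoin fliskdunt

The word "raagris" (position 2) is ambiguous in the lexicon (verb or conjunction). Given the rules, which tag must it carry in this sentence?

verb

Candidates per position — 1:paastoin {adverb,conjunction}; 2:raagris {verb,conjunction}; 3:raagris {verb,conjunction}; 4:doichin {adverb}; 5:doichin {adverb}; 6:paastoin {adverb,conjunction}; 7:fliskdunt {verb}.
At position 1, choosing conjunction makes rule 1 impossible to satisfy; hence adverb.
At position 2, choosing conjunction makes rule 3 impossible to satisfy; hence verb.
At position 3, choosing conjunction makes rule 3 impossible to satisfy; hence verb.
At position 6, choosing conjunction makes rule 1 impossible to satisfy; hence adverb.
The only consistent sequence is: adverb verb verb adverb adverb adverb verb.
Checking: rule 1 satisfied; rule 2 satisfied; rule 3 satisfied; rule 4 satisfied.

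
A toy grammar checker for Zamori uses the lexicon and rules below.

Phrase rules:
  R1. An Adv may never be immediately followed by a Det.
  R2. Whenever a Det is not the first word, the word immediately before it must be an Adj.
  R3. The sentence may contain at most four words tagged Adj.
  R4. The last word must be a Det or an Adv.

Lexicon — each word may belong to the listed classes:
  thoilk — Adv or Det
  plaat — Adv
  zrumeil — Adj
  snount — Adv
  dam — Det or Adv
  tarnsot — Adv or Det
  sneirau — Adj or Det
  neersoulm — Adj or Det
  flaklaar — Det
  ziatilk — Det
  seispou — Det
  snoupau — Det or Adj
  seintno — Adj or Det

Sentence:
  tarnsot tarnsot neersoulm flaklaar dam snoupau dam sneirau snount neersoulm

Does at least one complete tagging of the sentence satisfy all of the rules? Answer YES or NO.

Candidates per position — 1:tarnsot {Adv,Det}; 2:tarnsot {Adv,Det}; 3:neersoulm {Adj,Det}; 4:flaklaar {Det}; 5:dam {Det,Adv}; 6:snoupau {Det,Adj}; 7:dam {Det,Adv}; 8:sneirau {Adj,Det}; 9:snount {Adv}; 10:neersoulm {Adj,Det}.
Every candidate sequence violates at least one rule; no consistent tagging exists.

NO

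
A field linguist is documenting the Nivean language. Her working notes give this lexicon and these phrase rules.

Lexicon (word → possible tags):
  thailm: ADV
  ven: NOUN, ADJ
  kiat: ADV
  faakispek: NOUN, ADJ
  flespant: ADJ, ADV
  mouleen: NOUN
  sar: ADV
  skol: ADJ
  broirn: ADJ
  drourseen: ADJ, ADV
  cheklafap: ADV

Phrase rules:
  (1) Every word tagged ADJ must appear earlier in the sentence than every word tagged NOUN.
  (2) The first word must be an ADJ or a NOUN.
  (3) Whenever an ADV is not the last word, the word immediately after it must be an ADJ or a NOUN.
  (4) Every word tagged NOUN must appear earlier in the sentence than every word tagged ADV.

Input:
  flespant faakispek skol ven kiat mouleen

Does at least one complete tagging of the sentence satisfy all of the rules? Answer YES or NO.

Candidates per position — 1:flespant {ADJ,ADV}; 2:faakispek {NOUN,ADJ}; 3:skol {ADJ}; 4:ven {NOUN,ADJ}; 5:kiat {ADV}; 6:mouleen {NOUN}.
Rule 4 cannot be satisfied by any choice of tags from the lexicon.
So there is no consistent tagging.

NO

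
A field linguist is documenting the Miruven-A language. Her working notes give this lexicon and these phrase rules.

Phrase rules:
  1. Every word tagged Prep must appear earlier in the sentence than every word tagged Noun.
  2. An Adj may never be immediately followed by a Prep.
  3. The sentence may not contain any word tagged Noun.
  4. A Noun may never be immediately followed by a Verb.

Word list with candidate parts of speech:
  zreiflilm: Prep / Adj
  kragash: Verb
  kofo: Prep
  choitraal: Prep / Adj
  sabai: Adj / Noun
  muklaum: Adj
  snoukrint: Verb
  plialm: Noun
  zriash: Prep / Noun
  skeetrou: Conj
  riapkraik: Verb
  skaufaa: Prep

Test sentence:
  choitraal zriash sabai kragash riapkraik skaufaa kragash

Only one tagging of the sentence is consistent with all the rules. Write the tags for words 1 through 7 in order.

Prep Prep Adj Verb Verb Prep Verb

Candidates per position — 1:choitraal {Prep,Adj}; 2:zriash {Prep,Noun}; 3:sabai {Adj,Noun}; 4:kragash {Verb}; 5:riapkraik {Verb}; 6:skaufaa {Prep}; 7:kragash {Verb}.
Word 2 cannot be Noun — rule 1 would then fail for every completion. It is Prep.
Word 3 cannot be Noun — rule 1 would then fail for every completion. It is Adj.
Word 1 cannot be Adj — rule 2 would then fail for every completion. It is Prep.
That leaves exactly one tagging: Prep Prep Adj Verb Verb Prep Verb.
Rule-by-rule: rule 1 ok; rule 2 ok; rule 3 ok; rule 4 ok.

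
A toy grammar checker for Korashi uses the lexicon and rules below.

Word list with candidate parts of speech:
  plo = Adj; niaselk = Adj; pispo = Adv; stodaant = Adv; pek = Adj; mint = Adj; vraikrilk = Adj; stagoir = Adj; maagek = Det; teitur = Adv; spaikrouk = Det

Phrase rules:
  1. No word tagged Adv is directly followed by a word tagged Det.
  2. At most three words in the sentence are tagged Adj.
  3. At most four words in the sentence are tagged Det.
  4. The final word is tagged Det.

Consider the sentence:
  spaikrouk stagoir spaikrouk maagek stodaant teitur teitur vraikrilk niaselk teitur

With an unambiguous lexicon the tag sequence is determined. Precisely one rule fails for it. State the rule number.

4

Fixed tagging: Det Adj Det Det Adv Adv Adv Adj Adj Adv.
Applying the rules: R1 ✓, R2 ✓, R3 ✓, R4 ✗.
Only rule 4 fails.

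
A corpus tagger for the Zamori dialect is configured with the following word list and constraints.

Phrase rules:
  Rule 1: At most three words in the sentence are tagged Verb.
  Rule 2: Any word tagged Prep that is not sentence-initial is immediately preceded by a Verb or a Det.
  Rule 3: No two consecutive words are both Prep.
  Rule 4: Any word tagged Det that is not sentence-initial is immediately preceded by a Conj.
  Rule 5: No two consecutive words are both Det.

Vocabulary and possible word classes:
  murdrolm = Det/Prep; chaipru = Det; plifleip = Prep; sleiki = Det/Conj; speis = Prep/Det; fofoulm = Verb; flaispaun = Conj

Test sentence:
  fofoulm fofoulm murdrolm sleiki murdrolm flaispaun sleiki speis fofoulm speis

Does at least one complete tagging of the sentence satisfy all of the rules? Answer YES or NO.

YES

Candidates per position — 1:fofoulm {Verb}; 2:fofoulm {Verb}; 3:murdrolm {Det,Prep}; 4:sleiki {Det,Conj}; 5:murdrolm {Det,Prep}; 6:flaispaun {Conj}; 7:sleiki {Det,Conj}; 8:speis {Prep,Det}; 9:fofoulm {Verb}; 10:speis {Prep,Det}.
One satisfying assignment: Verb Verb Prep Conj Det Conj Det Prep Verb Prep.
Checking: rule 1 ok; rule 2 ok; rule 3 ok; rule 4 ok; rule 5 ok.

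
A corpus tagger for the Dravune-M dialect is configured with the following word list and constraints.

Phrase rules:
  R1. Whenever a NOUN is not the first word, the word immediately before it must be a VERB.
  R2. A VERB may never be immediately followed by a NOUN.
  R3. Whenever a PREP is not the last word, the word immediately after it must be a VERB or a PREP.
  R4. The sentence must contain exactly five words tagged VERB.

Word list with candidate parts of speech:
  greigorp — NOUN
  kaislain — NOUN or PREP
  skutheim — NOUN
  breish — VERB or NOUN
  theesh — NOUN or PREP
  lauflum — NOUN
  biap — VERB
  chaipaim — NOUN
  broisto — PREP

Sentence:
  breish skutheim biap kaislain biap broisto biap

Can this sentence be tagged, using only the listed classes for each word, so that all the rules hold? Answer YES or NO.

Candidates per position — 1:breish {VERB,NOUN}; 2:skutheim {NOUN}; 3:biap {VERB}; 4:kaislain {NOUN,PREP}; 5:biap {VERB}; 6:broisto {PREP}; 7:biap {VERB}.
Rule 4 cannot be satisfied by any choice of tags from the lexicon.
So there is no consistent tagging.

NO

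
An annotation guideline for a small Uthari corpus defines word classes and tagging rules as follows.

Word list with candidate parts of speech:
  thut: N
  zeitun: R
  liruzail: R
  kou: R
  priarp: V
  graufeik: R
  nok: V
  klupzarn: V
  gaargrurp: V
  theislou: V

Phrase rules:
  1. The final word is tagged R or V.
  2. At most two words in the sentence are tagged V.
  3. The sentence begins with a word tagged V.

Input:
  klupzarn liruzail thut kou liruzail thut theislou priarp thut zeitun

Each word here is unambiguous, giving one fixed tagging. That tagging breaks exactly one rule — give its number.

Fixed tagging: V R N R R N V V N R.
Rule check: R1 holds, R2 violated, R3 holds.
Only rule 2 fails.

2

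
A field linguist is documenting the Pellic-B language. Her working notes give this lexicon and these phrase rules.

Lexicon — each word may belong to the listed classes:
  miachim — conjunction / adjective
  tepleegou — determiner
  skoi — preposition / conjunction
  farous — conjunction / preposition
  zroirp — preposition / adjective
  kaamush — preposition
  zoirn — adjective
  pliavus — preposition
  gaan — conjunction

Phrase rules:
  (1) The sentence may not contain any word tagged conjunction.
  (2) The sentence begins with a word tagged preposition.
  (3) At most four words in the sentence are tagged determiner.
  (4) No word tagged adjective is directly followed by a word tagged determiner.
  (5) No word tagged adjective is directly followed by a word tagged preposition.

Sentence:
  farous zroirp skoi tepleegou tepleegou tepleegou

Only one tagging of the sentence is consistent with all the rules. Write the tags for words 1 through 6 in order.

Candidates per position — 1:farous {conjunction,preposition}; 2:zroirp {preposition,adjective}; 3:skoi {preposition,conjunction}; 4:tepleegou {determiner}; 5:tepleegou {determiner}; 6:tepleegou {determiner}.
Position 1: conjunction is ruled out by rule 1; that leaves preposition.
Position 3: conjunction is ruled out by rule 1; that leaves preposition.
Position 2: adjective is ruled out by rule 5; that leaves preposition.
The only consistent sequence is: preposition preposition preposition determiner determiner determiner.
Check: rule 1 satisfied; rule 2 satisfied; rule 3 satisfied; rule 4 satisfied; rule 5 satisfied.

preposition preposition preposition determiner determiner determiner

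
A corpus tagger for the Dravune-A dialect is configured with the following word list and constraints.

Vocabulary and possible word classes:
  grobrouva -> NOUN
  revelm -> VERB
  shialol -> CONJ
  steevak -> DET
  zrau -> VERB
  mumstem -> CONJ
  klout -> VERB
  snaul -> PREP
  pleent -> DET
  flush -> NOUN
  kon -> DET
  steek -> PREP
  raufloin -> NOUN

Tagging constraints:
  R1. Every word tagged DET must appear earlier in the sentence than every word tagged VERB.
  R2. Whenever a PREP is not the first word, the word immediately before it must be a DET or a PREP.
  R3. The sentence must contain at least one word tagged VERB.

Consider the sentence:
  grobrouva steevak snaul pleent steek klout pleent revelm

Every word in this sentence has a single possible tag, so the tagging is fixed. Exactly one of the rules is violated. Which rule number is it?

Fixed tagging: NOUN DET PREP DET PREP VERB DET VERB.
Applying the rules: R1 ✗, R2 ✓, R3 ✓.
Only rule 1 fails.

1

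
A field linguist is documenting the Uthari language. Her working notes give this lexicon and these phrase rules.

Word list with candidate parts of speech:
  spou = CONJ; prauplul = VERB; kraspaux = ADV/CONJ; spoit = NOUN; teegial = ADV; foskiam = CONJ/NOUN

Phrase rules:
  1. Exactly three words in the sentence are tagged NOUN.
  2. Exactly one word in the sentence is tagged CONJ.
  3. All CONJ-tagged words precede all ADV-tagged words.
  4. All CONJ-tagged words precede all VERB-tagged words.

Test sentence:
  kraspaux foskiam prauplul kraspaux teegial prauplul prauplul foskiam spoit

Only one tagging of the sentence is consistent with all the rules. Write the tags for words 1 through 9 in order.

CONJ NOUN VERB ADV ADV VERB VERB NOUN NOUN

Candidates per position — 1:kraspaux {ADV,CONJ}; 2:foskiam {CONJ,NOUN}; 3:prauplul {VERB}; 4:kraspaux {ADV,CONJ}; 5:teegial {ADV}; 6:prauplul {VERB}; 7:prauplul {VERB}; 8:foskiam {CONJ,NOUN}; 9:spoit {NOUN}.
At position 2, choosing CONJ makes rule 1 impossible to satisfy; hence NOUN.
At position 4, choosing CONJ makes rule 4 impossible to satisfy; hence ADV.
At position 8, choosing CONJ makes rule 1 impossible to satisfy; hence NOUN.
At position 1, choosing ADV makes rule 2 impossible to satisfy; hence CONJ.
So the tagging must be: CONJ NOUN VERB ADV ADV VERB VERB NOUN NOUN.
Check: rule 1 ✓; rule 2 ✓; rule 3 ✓; rule 4 ✓.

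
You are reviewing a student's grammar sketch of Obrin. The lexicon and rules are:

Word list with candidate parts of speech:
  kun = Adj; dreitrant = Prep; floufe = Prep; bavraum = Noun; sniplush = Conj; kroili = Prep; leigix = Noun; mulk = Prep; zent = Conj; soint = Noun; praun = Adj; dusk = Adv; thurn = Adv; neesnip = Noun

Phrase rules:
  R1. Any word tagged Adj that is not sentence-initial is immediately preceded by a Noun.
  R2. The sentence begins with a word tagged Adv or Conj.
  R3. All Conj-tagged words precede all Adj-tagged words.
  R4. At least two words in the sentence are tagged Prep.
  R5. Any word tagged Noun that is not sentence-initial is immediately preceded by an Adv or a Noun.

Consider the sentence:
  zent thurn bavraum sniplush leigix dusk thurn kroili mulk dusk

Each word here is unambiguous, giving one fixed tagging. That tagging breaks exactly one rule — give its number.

Fixed tagging: Conj Adv Noun Conj Noun Adv Adv Prep Prep Adv.
Checking each rule: R1 ok, R2 ok, R3 ok, R4 ok, R5 fails.
Only rule 5 fails.

5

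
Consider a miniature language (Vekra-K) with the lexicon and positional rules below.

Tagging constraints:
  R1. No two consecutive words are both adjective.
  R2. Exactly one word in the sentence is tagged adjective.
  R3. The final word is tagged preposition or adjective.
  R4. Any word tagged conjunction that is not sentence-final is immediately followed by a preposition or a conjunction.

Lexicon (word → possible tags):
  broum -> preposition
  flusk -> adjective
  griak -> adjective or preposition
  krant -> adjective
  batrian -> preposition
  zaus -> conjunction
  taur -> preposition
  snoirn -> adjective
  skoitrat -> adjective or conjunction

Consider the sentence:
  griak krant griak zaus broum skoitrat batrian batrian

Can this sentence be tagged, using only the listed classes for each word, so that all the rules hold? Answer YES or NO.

Candidates per position — 1:griak {adjective,preposition}; 2:krant {adjective}; 3:griak {adjective,preposition}; 4:zaus {conjunction}; 5:broum {preposition}; 6:skoitrat {adjective,conjunction}; 7:batrian {preposition}; 8:batrian {preposition}.
One satisfying assignment: preposition adjective preposition conjunction preposition conjunction preposition preposition.
Verifying each rule — rule 1 ok; rule 2 ok; rule 3 ok; rule 4 ok.

YES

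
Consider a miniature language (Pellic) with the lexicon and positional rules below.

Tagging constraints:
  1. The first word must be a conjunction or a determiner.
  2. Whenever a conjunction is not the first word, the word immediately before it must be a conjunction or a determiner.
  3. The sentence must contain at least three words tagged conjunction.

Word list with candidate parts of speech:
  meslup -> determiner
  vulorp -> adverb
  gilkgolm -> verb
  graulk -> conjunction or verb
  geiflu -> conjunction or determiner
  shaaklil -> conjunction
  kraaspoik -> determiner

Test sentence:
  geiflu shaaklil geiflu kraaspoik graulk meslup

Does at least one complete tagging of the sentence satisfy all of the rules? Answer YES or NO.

Candidates per position — 1:geiflu {conjunction,determiner}; 2:shaaklil {conjunction}; 3:geiflu {conjunction,determiner}; 4:kraaspoik {determiner}; 5:graulk {conjunction,verb}; 6:meslup {determiner}.
One satisfying assignment: conjunction conjunction determiner determiner conjunction determiner.
Rule-by-rule: rule 1 ok; rule 2 ok; rule 3 ok.

YES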